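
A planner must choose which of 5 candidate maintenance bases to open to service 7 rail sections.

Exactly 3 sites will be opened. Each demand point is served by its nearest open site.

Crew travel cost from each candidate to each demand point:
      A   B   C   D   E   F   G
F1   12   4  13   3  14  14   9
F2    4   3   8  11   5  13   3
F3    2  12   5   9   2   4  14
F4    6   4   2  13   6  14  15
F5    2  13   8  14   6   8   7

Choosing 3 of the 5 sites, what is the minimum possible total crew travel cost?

22

Open {F1, F2, F3}.
  A→F3 2, B→F2 3, C→F3 5, D→F1 3, E→F3 2, F→F3 4, G→F2 3  ⇒ total 22.
Compare {F2, F3, F4}: total 25.
Compare {F1, F3, F4}: total 26.
No size-3 selection does better; minimum is 22.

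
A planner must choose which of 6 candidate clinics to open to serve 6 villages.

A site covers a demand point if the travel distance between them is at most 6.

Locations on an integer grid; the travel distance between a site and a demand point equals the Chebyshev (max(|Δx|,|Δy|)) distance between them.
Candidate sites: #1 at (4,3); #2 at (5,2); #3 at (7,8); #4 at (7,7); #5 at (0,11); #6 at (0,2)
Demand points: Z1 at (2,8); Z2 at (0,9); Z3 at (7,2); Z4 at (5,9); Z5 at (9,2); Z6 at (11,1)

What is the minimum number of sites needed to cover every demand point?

Coverage sets (demand points within 6 of each site):
  #1: {Z1, Z2, Z3, Z4, Z5}
  #2: {Z1, Z3, Z5, Z6}
  #3: {Z1, Z3, Z4, Z5}
  #4: {Z1, Z3, Z4, Z5, Z6}
  #5: {Z1, Z2, Z4}
  #6: {Z1}
No single site covers all 6 demand points.
But {#1, #2} covers everything, so the minimum is 2.

2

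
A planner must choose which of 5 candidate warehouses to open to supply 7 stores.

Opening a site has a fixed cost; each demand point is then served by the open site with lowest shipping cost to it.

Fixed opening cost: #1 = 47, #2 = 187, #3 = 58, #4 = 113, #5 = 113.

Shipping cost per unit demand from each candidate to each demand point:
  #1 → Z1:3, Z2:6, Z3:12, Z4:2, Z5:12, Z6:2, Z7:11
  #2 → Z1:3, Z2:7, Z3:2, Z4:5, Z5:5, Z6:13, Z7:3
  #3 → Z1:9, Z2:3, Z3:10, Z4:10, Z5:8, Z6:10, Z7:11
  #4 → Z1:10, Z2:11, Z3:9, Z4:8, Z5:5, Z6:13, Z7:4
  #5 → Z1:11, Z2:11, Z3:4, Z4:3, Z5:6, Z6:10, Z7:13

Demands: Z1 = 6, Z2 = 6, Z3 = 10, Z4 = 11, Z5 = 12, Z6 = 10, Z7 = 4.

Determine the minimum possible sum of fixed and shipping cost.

412

Open {#1, #5}: assign each demand point to its cheapest open site.
  Z1→#1 6×3=18, Z2→#1 6×6=36, Z3→#5 10×4=40, Z4→#1 11×2=22, Z5→#5 12×6=72, Z6→#1 10×2=20, Z7→#1 4×11=44
  shipping cost 252, fixed 160 → total 412.
Compare {#1, #2}: shipping cost 188 + fixed 234 = 422.
Compare {#1, #4}: shipping cost 262 + fixed 160 = 422.
Compare {#1, #3}: shipping cost 318 + fixed 105 = 423.
All other subsets cost ≥ 422. Minimum total cost: 412.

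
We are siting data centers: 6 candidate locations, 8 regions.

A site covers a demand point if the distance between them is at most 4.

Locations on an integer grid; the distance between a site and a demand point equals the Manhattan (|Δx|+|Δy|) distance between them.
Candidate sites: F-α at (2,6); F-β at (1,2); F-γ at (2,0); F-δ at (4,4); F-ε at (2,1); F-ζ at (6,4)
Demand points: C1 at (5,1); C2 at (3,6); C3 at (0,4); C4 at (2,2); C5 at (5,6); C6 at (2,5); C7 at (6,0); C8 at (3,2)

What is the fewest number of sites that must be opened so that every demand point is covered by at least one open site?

2

Coverage sets (demand points within 4 of each site):
  F-α: {C2, C3, C4, C5, C6}
  F-β: {C3, C4, C6, C8}
  F-γ: {C1, C4, C7, C8}
  F-δ: {C1, C2, C3, C4, C5, C6, C8}
  F-ε: {C1, C4, C6, C8}
  F-ζ: {C1, C5, C7}
No single site covers all 8 demand points.
But {F-α, F-γ} covers everything, so the minimum is 2.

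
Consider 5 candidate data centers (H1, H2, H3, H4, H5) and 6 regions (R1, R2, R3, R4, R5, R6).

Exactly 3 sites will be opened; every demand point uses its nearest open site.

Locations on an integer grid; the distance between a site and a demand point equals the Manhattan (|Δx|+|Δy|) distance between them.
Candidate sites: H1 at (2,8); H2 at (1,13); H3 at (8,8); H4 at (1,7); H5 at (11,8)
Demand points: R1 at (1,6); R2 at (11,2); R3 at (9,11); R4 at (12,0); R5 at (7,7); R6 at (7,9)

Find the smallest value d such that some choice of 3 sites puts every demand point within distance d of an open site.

9

Open {H1, H2, H5}.
  Farthest demand point is R4 at distance 9 (to H5); all others are ≤ 9.
With {H1, H3, H5} the worst case is 9.
With {H1, H4, H5} the worst case is 9.
No size-3 selection achieves below 9.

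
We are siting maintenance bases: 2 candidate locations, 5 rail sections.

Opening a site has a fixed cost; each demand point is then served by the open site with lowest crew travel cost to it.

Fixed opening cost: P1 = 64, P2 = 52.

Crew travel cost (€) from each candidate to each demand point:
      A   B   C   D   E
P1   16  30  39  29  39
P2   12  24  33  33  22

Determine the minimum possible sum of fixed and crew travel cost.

176

Open {P2}: assign each demand point to its cheapest open site.
  A→P2 12, B→P2 24, C→P2 33, D→P2 33, E→P2 22
  crew travel cost 124, fixed 52 → total 176.
Compare {P1}: crew travel cost 153 + fixed 64 = 217.
Compare {P1, P2}: crew travel cost 120 + fixed 116 = 236.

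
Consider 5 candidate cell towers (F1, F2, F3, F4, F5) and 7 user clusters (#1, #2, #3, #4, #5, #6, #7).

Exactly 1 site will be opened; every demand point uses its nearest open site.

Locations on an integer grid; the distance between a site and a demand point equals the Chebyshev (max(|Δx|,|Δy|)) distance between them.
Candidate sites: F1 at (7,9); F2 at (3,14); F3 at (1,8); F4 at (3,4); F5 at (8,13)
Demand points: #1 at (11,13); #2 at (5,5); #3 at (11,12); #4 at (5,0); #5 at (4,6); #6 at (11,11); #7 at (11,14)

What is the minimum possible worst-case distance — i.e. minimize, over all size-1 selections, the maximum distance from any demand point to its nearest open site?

Open {F1}.
  Farthest demand point is #4 at distance 9 (to F1); all others are ≤ 9.
With {F3} the worst case is 10.
With {F4} the worst case is 10.
No size-1 selection achieves below 9.

9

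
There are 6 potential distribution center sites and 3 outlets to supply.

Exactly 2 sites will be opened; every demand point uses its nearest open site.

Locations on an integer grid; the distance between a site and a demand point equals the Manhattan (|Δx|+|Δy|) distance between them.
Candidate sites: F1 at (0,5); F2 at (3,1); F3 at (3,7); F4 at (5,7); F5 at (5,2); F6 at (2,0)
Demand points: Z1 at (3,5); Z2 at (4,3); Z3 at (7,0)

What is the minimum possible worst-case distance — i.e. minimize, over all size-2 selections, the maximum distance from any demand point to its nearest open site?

4

Open {F1, F5}.
  Farthest demand point is Z3 at distance 4 (to F5); all others are ≤ 4.
With {F2, F5} the worst case is 4.
With {F3, F5} the worst case is 4.
No size-2 selection achieves below 4.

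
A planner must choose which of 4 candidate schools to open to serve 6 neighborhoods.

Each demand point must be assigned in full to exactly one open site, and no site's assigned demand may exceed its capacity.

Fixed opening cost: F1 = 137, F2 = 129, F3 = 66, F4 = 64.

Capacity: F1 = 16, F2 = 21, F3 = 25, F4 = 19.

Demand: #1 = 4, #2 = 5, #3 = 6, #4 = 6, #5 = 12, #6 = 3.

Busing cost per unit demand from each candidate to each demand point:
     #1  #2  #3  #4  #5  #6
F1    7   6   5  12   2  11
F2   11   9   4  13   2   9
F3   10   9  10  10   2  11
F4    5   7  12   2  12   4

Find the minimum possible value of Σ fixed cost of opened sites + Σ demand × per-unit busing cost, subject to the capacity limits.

Open {F3, F4}; cheapest assignment that respects the capacities:
  F3 (cap 25, load 18): #3, #5 — cost 6×10 + 12×2 = 84
  F4 (cap 19, load 18): #1, #2, #4, #6 — cost 4×5 + 5×7 + 6×2 + 3×4 = 79
  Shipping 163, fixed 130 → total 293.
  Any other capacity-feasible assignment to {F3, F4} ships for at least 163.
Compare {F2, F4}: its best feasible assignment gives total 320.
Compare {F2, F3, F4}: its best feasible assignment gives total 386.
Every other set of open sites that can feasibly serve all demand totals ≥ 320 even under its best assignment. Minimum: 293.

293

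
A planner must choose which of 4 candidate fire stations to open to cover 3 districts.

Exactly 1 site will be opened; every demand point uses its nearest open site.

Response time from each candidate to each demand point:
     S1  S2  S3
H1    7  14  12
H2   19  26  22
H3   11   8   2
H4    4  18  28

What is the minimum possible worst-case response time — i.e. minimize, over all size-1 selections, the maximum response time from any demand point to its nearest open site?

Open {H3}.
  Farthest demand point is S1 at response time 11 (to H3); all others are ≤ 11.
With {H1} the worst case is 14.
With {H2} the worst case is 26.
No size-1 selection achieves below 11.

11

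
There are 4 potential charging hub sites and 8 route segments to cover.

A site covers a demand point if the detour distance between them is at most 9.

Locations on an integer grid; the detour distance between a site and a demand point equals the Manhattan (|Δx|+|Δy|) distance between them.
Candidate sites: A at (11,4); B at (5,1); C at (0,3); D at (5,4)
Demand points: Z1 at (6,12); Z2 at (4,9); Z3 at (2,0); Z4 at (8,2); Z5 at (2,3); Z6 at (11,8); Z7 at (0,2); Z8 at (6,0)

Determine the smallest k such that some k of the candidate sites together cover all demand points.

2

Coverage sets (demand points within 9 of each site):
  A: {Z4, Z6, Z8}
  B: {Z2, Z3, Z4, Z5, Z7, Z8}
  C: {Z3, Z4, Z5, Z7, Z8}
  D: {Z1, Z2, Z3, Z4, Z5, Z7, Z8}
No single site covers all 8 demand points.
But {A, D} covers everything, so the minimum is 2.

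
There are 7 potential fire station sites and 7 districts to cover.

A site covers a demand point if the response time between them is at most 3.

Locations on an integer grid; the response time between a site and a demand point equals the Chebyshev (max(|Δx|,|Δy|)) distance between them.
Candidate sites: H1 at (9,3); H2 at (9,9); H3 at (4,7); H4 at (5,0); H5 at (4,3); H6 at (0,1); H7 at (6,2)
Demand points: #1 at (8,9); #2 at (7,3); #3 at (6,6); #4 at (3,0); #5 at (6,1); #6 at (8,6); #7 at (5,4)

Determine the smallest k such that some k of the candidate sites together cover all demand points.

Coverage sets (demand points within 3 of each site):
  H1: {#2, #3, #5, #6}
  H2: {#1, #3, #6}
  H3: {#3, #7}
  H4: {#2, #4, #5}
  H5: {#2, #3, #4, #5, #7}
  H6: {#4}
  H7: {#2, #4, #5, #7}
No single site covers all 7 demand points.
But {H2, H5} covers everything, so the minimum is 2.

2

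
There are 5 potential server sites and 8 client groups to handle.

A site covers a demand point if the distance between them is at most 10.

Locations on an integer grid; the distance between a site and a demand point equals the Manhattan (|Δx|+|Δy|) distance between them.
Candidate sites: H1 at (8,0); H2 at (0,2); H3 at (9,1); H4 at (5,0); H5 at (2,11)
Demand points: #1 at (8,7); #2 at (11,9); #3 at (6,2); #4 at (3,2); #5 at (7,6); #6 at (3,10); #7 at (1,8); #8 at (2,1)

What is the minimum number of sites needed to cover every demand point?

Coverage sets (demand points within 10 of each site):
  H1: {#1, #3, #4, #5, #8}
  H2: {#3, #4, #7, #8}
  H3: {#1, #2, #3, #4, #5, #8}
  H4: {#1, #3, #4, #5, #8}
  H5: {#1, #4, #5, #6, #7, #8}
No single site covers all 8 demand points.
But {H3, H5} covers everything, so the minimum is 2.

2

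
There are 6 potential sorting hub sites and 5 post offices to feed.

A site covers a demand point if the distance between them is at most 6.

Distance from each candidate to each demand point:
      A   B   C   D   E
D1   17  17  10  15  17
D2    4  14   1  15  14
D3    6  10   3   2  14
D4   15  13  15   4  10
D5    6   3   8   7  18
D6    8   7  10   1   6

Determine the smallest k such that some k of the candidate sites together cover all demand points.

Coverage sets (demand points within 6 of each site):
  D1: {}
  D2: {A, C}
  D3: {A, C, D}
  D4: {D}
  D5: {A, B}
  D6: {D, E}
No 2 sites suffice: every size-2 union leaves at least one demand point uncovered.
But {D2, D5, D6} covers everything, so the minimum is 3.

3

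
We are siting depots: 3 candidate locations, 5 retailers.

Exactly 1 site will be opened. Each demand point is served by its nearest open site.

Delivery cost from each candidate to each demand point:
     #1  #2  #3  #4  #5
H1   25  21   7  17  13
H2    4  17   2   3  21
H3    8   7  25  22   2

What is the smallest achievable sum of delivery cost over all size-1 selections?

Open {H2}.
  #1→H2 4, #2→H2 17, #3→H2 2, #4→H2 3, #5→H2 21  ⇒ total 47.
Compare {H3}: total 64.
Compare {H1}: total 83.

47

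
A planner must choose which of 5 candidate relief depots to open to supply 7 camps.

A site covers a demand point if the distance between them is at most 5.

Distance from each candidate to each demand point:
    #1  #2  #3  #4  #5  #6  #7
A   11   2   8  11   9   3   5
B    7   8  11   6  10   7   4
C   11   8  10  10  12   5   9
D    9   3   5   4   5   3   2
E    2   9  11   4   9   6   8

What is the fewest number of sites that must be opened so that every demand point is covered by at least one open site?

2

Coverage sets (demand points within 5 of each site):
  A: {#2, #6, #7}
  B: {#7}
  C: {#6}
  D: {#2, #3, #4, #5, #6, #7}
  E: {#1, #4}
No single site covers all 7 demand points.
But {D, E} covers everything, so the minimum is 2.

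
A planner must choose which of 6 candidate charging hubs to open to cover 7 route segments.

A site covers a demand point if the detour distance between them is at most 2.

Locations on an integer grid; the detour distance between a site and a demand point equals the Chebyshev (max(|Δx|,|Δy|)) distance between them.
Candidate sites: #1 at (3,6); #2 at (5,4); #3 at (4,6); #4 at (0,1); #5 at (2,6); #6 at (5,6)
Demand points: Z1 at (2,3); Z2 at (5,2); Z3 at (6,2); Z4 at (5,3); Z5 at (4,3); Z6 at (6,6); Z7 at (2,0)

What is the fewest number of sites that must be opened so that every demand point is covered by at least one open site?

Coverage sets (demand points within 2 of each site):
  #1: {}
  #2: {Z2, Z3, Z4, Z5, Z6}
  #3: {Z6}
  #4: {Z1, Z7}
  #5: {}
  #6: {Z6}
No single site covers all 7 demand points.
But {#2, #4} covers everything, so the minimum is 2.

2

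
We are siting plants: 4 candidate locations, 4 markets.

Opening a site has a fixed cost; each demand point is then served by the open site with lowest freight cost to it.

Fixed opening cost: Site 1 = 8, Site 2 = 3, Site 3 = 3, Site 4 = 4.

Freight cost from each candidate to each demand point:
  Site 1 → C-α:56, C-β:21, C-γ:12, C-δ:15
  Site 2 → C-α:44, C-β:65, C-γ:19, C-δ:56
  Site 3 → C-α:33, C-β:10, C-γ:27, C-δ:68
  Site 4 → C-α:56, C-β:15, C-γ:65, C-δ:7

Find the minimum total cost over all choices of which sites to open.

Open {Site 1, Site 3, Site 4}: assign each demand point to its cheapest open site.
  C-α→Site 3 33, C-β→Site 3 10, C-γ→Site 1 12, C-δ→Site 4 7
  freight cost 62, fixed 15 → total 77.
Compare {Site 2, Site 3, Site 4}: freight cost 69 + fixed 10 = 79.
Compare {Site 1, Site 2, Site 3, Site 4}: freight cost 62 + fixed 18 = 80.
Compare {Site 1, Site 3}: freight cost 70 + fixed 11 = 81.
All other subsets cost ≥ 79. Minimum total cost: 77.

77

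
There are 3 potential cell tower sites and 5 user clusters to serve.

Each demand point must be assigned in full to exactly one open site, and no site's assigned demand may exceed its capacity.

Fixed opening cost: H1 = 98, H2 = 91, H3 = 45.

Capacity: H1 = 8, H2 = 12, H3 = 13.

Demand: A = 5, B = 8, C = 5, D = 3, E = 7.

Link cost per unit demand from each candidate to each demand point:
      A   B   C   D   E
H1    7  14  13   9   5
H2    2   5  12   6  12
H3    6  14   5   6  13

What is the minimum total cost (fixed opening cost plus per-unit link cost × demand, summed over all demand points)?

382

Open {H1, H2, H3}; cheapest assignment that respects the capacities:
  H1 (cap 8, load 7): E — cost 7×5 = 35
  H2 (cap 12, load 11): B, D — cost 8×5 + 3×6 = 58
  H3 (cap 13, load 10): A, C — cost 5×6 + 5×5 = 55
  Shipping 148, fixed 234 → total 382.
  Any other capacity-feasible assignment to {H1, H2, H3} ships for at least 148.
Total demand is 28 and no other set of sites has combined capacity ≥ 28, so {H1, H2, H3} is the only feasible choice of open sites. Minimum: 382.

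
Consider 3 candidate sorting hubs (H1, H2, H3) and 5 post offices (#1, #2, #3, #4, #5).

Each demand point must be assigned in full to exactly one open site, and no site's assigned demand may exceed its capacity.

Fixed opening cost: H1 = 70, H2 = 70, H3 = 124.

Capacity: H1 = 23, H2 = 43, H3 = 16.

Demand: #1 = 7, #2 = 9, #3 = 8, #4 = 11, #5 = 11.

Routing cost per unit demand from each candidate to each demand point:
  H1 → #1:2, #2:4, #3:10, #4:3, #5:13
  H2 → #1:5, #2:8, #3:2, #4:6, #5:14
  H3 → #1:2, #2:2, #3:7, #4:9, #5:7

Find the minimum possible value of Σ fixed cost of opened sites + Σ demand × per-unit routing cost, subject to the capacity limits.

Open {H1, H2}; cheapest assignment that respects the capacities:
  H1 (cap 23, load 20): #2, #4 — cost 9×4 + 11×3 = 69
  H2 (cap 43, load 26): #1, #3, #5 — cost 7×5 + 8×2 + 11×14 = 205
  Shipping 274, fixed 140 → total 414.
  Any other capacity-feasible assignment to {H1, H2} ships for at least 274.
Compare {H2, H3}: its best feasible assignment gives total 460.
Compare {H1, H2, H3}: its best feasible assignment gives total 461.
Every other set of open sites that can feasibly serve all demand totals ≥ 460 even under its best assignment. Minimum: 414.

414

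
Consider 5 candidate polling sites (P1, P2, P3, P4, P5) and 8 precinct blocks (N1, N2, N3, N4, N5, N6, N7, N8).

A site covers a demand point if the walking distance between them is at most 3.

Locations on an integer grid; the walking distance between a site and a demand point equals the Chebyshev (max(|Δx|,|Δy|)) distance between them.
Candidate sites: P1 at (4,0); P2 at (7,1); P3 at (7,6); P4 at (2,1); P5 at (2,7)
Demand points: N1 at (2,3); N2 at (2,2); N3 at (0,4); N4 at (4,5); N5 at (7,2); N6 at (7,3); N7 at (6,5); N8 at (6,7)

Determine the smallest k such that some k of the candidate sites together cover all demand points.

3

Coverage sets (demand points within 3 of each site):
  P1: {N1, N2, N5, N6}
  P2: {N5, N6}
  P3: {N4, N6, N7, N8}
  P4: {N1, N2, N3}
  P5: {N3, N4}
No 2 sites suffice: every size-2 union leaves at least one demand point uncovered.
But {P1, P3, P4} covers everything, so the minimum is 3.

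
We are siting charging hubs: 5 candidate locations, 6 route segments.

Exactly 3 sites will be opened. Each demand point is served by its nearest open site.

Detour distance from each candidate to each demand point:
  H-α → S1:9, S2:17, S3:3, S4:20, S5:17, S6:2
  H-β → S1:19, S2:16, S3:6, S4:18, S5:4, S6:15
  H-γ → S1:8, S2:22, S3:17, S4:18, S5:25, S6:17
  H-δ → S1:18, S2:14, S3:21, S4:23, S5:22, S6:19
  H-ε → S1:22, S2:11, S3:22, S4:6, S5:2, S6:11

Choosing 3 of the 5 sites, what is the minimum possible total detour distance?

32

Open {H-α, H-γ, H-ε}.
  S1→H-γ 8, S2→H-ε 11, S3→H-α 3, S4→H-ε 6, S5→H-ε 2, S6→H-α 2  ⇒ total 32.
Compare {H-α, H-β, H-ε}: total 33.
Compare {H-α, H-δ, H-ε}: total 33.
No size-3 selection does better; minimum is 32.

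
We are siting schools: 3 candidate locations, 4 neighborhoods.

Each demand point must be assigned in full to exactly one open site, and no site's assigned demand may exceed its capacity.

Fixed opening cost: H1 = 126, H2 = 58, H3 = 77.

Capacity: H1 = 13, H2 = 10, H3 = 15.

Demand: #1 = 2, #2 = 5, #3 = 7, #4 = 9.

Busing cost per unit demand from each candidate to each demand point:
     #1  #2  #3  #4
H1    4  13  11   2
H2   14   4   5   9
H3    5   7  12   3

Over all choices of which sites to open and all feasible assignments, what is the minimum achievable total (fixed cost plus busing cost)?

260

Open {H2, H3}; cheapest assignment that respects the capacities:
  H2 (cap 10, load 9): #1, #3 — cost 2×14 + 7×5 = 63
  H3 (cap 15, load 14): #2, #4 — cost 5×7 + 9×3 = 62
  Shipping 125, fixed 135 → total 260.
  Any other capacity-feasible assignment to {H2, H3} ships for at least 125.
Compare {H1, H3}: its best feasible assignment gives total 348.
Compare {H1, H2, H3}: its best feasible assignment gives total 357.
Every other set of open sites that can feasibly serve all demand totals ≥ 348 even under its best assignment. Minimum: 260.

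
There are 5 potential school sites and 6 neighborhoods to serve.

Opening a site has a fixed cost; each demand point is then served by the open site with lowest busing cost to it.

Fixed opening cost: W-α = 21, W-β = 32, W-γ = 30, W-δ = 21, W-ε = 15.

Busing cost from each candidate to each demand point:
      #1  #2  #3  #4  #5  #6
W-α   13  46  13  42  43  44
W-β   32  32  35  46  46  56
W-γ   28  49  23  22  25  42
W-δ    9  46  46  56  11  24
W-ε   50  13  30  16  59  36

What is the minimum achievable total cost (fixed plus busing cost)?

139

Open {W-δ, W-ε}: assign each demand point to its cheapest open site.
  #1→W-δ 9, #2→W-ε 13, #3→W-ε 30, #4→W-ε 16, #5→W-δ 11, #6→W-δ 24
  busing cost 103, fixed 36 → total 139.
Compare {W-α, W-δ, W-ε}: busing cost 86 + fixed 57 = 143.
Compare {W-γ, W-δ, W-ε}: busing cost 96 + fixed 66 = 162.
Compare {W-α, W-ε}: busing cost 134 + fixed 36 = 170.
All other subsets cost ≥ 143. Minimum total cost: 139.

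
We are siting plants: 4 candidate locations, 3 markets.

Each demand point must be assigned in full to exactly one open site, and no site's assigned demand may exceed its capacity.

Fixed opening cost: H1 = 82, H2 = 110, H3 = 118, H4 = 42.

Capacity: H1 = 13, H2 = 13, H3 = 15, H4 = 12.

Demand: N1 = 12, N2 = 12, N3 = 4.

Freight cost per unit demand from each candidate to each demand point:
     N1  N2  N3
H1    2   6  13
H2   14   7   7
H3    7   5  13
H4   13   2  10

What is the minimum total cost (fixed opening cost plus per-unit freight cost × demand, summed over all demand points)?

310

Open {H1, H2, H4}; cheapest assignment that respects the capacities:
  H1 (cap 13, load 12): N1 — cost 12×2 = 24
  H2 (cap 13, load 4): N3 — cost 4×7 = 28
  H4 (cap 12, load 12): N2 — cost 12×2 = 24
  Shipping 76, fixed 234 → total 310.
  Any other capacity-feasible assignment to {H1, H2, H4} ships for at least 76.
Compare {H1, H3, H4}: its best feasible assignment gives total 342.
Compare {H2, H3, H4}: its best feasible assignment gives total 406.
Every other set of open sites that can feasibly serve all demand totals ≥ 342 even under its best assignment. Minimum: 310.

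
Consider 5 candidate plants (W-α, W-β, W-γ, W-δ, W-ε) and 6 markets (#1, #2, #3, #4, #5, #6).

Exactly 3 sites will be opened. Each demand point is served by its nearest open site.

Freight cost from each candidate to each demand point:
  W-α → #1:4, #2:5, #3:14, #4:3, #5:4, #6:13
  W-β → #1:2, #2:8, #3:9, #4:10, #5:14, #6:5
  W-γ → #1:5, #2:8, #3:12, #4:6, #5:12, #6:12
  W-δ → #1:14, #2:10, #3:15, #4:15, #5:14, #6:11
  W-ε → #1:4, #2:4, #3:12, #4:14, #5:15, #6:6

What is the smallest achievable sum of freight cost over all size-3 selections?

27

Open {W-α, W-β, W-ε}.
  #1→W-β 2, #2→W-ε 4, #3→W-β 9, #4→W-α 3, #5→W-α 4, #6→W-β 5  ⇒ total 27.
Compare {W-α, W-β, W-γ}: total 28.
Compare {W-α, W-β, W-δ}: total 28.
No size-3 selection does better; minimum is 27.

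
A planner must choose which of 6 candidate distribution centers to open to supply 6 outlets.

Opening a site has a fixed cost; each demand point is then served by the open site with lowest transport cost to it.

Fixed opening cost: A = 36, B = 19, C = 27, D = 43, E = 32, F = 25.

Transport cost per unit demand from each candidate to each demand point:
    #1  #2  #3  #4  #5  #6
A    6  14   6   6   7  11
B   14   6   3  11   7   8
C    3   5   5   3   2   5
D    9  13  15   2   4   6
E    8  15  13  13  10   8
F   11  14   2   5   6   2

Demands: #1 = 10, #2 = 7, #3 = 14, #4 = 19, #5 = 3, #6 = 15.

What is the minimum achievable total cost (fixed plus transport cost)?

238

Open {C, F}: assign each demand point to its cheapest open site.
  #1→C 10×3=30, #2→C 7×5=35, #3→F 14×2=28, #4→C 19×3=57, #5→C 3×2=6, #6→F 15×2=30
  transport cost 186, fixed 52 → total 238.
Compare {B, C, F}: transport cost 186 + fixed 71 = 257.
Compare {C, D, F}: transport cost 167 + fixed 95 = 262.
Compare {C, E, F}: transport cost 186 + fixed 84 = 270.
All other subsets cost ≥ 257. Minimum total cost: 238.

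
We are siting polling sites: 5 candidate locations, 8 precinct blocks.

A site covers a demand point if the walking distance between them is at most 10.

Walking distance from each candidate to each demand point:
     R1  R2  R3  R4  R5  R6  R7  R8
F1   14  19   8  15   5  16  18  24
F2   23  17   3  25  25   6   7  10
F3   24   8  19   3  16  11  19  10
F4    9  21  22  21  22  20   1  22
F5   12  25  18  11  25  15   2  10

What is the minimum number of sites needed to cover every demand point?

Coverage sets (demand points within 10 of each site):
  F1: {R3, R5}
  F2: {R3, R6, R7, R8}
  F3: {R2, R4, R8}
  F4: {R1, R7}
  F5: {R7, R8}
No 3 sites suffice: every size-3 union leaves at least one demand point uncovered.
But {F1, F2, F3, F4} covers everything, so the minimum is 4.

4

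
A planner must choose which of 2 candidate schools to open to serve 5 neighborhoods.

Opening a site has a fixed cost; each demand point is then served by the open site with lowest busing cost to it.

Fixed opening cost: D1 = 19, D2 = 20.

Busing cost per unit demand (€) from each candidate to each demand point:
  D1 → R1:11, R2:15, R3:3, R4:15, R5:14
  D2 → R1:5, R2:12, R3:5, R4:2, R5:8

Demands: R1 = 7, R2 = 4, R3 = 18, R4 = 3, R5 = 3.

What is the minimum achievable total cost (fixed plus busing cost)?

206

Open {D1, D2}: assign each demand point to its cheapest open site.
  R1→D2 7×5=35, R2→D2 4×12=48, R3→D1 18×3=54, R4→D2 3×2=6, R5→D2 3×8=24
  busing cost 167, fixed 39 → total 206.
Compare {D2}: busing cost 203 + fixed 20 = 223.
Compare {D1}: busing cost 278 + fixed 19 = 297.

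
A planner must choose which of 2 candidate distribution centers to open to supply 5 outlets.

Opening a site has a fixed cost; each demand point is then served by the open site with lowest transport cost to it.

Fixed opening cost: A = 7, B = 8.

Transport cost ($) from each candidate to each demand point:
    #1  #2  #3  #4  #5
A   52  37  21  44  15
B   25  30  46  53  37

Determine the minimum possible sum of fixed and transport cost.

150

Open {A, B}: assign each demand point to its cheapest open site.
  #1→B 25, #2→B 30, #3→A 21, #4→A 44, #5→A 15
  transport cost 135, fixed 15 → total 150.
Compare {A}: transport cost 169 + fixed 7 = 176.
Compare {B}: transport cost 191 + fixed 8 = 199.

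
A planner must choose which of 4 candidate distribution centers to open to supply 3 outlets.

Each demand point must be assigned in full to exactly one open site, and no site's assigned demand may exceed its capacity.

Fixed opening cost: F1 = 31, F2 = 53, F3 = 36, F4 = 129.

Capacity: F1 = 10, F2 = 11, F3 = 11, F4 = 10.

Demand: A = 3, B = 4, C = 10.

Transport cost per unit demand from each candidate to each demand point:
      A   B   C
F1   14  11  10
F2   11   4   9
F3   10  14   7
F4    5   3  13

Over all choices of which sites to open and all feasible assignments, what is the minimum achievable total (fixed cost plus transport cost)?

Open {F2, F3}; cheapest assignment that respects the capacities:
  F2 (cap 11, load 7): A, B — cost 3×11 + 4×4 = 49
  F3 (cap 11, load 10): C — cost 10×7 = 70
  Shipping 119, fixed 89 → total 208.
  Any other capacity-feasible assignment to {F2, F3} ships for at least 119.
Compare {F1, F3}: its best feasible assignment gives total 223.
Compare {F1, F2}: its best feasible assignment gives total 233.
Every other set of open sites that can feasibly serve all demand totals ≥ 223 even under its best assignment. Minimum: 208.

208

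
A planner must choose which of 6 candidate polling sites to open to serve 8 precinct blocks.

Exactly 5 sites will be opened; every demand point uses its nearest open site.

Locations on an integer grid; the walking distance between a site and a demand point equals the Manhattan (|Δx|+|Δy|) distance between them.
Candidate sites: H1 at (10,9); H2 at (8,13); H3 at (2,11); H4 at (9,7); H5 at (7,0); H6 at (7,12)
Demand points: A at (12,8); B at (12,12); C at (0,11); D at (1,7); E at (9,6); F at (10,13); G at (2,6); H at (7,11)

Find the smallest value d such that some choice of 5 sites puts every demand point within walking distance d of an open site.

Open {H1, H2, H3, H4, H5}.
  Farthest demand point is B at walking distance 5 (to H1); all others are ≤ 5.
With {H1, H2, H3, H4, H6} the worst case is 5.
With {H1, H2, H3, H5, H6} the worst case is 5.
No size-5 selection achieves below 5.

5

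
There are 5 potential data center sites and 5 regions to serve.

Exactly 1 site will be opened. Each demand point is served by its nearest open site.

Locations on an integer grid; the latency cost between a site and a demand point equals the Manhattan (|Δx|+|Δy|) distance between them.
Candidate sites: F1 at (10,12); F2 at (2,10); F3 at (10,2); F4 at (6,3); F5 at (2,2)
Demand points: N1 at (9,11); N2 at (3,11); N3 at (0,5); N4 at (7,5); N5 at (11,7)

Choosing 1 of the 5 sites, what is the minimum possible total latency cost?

39

Open {F2}.
  N1→F2 8, N2→F2 2, N3→F2 7, N4→F2 10, N5→F2 12  ⇒ total 39.
Compare {F4}: total 42.
Compare {F1}: total 43.
No size-1 selection does better; minimum is 39.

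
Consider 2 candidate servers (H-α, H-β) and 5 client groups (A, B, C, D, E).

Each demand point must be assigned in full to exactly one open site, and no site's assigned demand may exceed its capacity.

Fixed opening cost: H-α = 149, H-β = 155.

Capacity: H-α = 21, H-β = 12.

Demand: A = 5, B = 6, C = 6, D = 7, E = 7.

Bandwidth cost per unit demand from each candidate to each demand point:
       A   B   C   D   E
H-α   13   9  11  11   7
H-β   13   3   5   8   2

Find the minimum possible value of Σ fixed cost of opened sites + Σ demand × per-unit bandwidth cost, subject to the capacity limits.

543

Open {H-α, H-β}; cheapest assignment that respects the capacities:
  H-α (cap 21, load 19): A, D, E — cost 5×13 + 7×11 + 7×7 = 191
  H-β (cap 12, load 12): B, C — cost 6×3 + 6×5 = 48
  Shipping 239, fixed 304 → total 543.
  Any other capacity-feasible assignment to {H-α, H-β} ships for at least 239.
Total demand is 31 and no other set of sites has combined capacity ≥ 31, so {H-α, H-β} is the only feasible choice of open sites. Minimum: 543.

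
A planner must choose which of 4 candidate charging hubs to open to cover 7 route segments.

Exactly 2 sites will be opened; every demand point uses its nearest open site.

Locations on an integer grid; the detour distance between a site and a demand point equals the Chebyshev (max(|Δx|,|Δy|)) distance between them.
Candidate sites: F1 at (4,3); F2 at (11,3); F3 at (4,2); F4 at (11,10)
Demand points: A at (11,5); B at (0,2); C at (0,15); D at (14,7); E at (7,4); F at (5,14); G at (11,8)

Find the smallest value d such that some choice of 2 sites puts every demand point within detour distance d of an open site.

11

Open {F1, F4}.
  Farthest demand point is C at detour distance 11 (to F4); all others are ≤ 11.
With {F2, F4} the worst case is 11.
With {F3, F4} the worst case is 11.
No size-2 selection achieves below 11.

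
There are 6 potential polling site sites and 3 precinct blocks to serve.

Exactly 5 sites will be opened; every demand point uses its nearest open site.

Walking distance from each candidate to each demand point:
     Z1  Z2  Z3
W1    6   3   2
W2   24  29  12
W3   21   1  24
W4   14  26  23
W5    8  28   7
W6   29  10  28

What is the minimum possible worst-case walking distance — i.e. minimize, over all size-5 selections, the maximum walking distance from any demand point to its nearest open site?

6

Open {W1, W2, W3, W4, W5}.
  Farthest demand point is Z1 at walking distance 6 (to W1); all others are ≤ 6.
With {W1, W2, W3, W4, W6} the worst case is 6.
With {W1, W2, W3, W5, W6} the worst case is 6.
No size-5 selection achieves below 6.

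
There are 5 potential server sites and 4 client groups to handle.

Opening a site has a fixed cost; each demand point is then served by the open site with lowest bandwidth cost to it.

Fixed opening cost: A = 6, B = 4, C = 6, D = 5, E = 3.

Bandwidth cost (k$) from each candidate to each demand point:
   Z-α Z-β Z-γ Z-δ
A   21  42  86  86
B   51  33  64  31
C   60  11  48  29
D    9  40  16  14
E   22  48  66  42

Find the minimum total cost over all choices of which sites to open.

Open {C, D}: assign each demand point to its cheapest open site.
  Z-α→D 9, Z-β→C 11, Z-γ→D 16, Z-δ→D 14
  bandwidth cost 50, fixed 11 → total 61.
Compare {C, D, E}: bandwidth cost 50 + fixed 14 = 64.
Compare {B, C, D}: bandwidth cost 50 + fixed 15 = 65.
Compare {A, C, D}: bandwidth cost 50 + fixed 17 = 67.
All other subsets cost ≥ 64. Minimum total cost: 61.

61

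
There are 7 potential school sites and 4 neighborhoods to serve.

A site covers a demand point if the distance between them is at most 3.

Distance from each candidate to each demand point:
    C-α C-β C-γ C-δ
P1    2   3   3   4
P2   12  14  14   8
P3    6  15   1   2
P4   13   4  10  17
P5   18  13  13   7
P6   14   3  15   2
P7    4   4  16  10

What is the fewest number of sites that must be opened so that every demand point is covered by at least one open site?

2

Coverage sets (demand points within 3 of each site):
  P1: {C-α, C-β, C-γ}
  P2: {}
  P3: {C-γ, C-δ}
  P4: {}
  P5: {}
  P6: {C-β, C-δ}
  P7: {}
No single site covers all 4 demand points.
But {P1, P3} covers everything, so the minimum is 2.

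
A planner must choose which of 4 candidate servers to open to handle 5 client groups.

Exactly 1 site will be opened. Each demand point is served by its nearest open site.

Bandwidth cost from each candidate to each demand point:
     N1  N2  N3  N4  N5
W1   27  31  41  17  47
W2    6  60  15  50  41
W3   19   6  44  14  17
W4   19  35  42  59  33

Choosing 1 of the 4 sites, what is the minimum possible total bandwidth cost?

100

Open {W3}.
  N1→W3 19, N2→W3 6, N3→W3 44, N4→W3 14, N5→W3 17  ⇒ total 100.
Compare {W1}: total 163.
Compare {W2}: total 172.
No size-1 selection does better; minimum is 100.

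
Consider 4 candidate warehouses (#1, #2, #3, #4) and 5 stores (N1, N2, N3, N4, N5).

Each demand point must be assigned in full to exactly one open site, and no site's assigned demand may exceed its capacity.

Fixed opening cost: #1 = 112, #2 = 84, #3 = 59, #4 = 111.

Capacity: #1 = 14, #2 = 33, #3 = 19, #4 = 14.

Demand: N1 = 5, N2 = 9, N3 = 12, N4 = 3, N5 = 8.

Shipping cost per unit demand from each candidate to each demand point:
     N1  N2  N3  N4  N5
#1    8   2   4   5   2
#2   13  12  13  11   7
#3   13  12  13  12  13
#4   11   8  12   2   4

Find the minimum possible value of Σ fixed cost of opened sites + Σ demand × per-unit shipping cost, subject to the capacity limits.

499

Open {#1, #2}; cheapest assignment that respects the capacities:
  #1 (cap 14, load 14): N1, N2 — cost 5×8 + 9×2 = 58
  #2 (cap 33, load 23): N3, N4, N5 — cost 12×13 + 3×11 + 8×7 = 245
  Shipping 303, fixed 196 → total 499.
  Any other capacity-feasible assignment to {#1, #2} ships for at least 303.
Compare {#1, #3, #4}: its best feasible assignment gives total 534.
Compare {#2, #4}: its best feasible assignment gives total 550.
Every other set of open sites that can feasibly serve all demand totals ≥ 534 even under its best assignment. Minimum: 499.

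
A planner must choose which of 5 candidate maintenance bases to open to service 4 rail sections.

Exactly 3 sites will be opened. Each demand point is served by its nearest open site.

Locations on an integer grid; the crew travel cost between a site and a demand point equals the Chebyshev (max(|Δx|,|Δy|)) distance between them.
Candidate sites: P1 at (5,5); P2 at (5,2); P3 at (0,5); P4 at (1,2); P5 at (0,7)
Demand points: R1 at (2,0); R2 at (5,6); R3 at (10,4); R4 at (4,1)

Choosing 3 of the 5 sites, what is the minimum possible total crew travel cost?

Open {P1, P2, P4}.
  R1→P4 2, R2→P1 1, R3→P1 5, R4→P2 1  ⇒ total 9.
Compare {P1, P2, P3}: total 10.
Compare {P1, P2, P5}: total 10.
No size-3 selection does better; minimum is 9.

9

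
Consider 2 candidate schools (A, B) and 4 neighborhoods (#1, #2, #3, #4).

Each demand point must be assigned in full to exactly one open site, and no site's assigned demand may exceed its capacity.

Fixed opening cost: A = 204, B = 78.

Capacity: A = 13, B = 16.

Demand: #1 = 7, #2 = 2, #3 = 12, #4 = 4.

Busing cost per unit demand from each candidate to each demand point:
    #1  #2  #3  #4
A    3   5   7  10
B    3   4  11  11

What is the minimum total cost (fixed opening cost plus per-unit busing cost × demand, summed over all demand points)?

Open {A, B}; cheapest assignment that respects the capacities:
  A (cap 13, load 12): #3 — cost 12×7 = 84
  B (cap 16, load 13): #1, #2, #4 — cost 7×3 + 2×4 + 4×11 = 73
  Shipping 157, fixed 282 → total 439.
  Any other capacity-feasible assignment to {A, B} ships for at least 157.
Total demand is 25 and no other set of sites has combined capacity ≥ 25, so {A, B} is the only feasible choice of open sites. Minimum: 439.

439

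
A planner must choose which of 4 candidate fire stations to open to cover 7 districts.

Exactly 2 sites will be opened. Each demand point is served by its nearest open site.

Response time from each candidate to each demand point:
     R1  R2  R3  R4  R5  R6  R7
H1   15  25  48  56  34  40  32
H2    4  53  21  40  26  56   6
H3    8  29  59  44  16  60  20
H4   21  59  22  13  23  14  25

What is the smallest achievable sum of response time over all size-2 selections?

Open {H3, H4}.
  R1→H3 8, R2→H3 29, R3→H4 22, R4→H4 13, R5→H3 16, R6→H4 14, R7→H3 20  ⇒ total 122.
Compare {H2, H4}: total 134.
Compare {H1, H4}: total 137.
No size-2 selection does better; minimum is 122.

122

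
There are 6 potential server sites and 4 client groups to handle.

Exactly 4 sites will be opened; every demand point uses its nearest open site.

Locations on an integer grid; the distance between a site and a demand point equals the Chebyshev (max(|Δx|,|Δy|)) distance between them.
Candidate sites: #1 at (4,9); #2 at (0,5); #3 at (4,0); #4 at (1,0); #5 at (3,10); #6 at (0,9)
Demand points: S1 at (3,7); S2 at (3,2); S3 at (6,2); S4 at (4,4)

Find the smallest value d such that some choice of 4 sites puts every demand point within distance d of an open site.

4

Open {#1, #2, #3, #4}.
  Farthest demand point is S4 at distance 4 (to #2); all others are ≤ 4.
With {#1, #2, #3, #5} the worst case is 4.
With {#1, #2, #3, #6} the worst case is 4.
No size-4 selection achieves below 4.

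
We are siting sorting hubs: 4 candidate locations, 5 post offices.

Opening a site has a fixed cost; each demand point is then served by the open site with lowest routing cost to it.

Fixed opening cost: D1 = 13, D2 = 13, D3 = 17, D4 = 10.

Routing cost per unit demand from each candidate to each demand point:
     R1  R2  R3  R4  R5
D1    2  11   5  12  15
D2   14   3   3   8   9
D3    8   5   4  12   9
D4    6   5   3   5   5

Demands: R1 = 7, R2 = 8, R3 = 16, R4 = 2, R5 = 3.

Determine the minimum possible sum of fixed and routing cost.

147

Open {D1, D2, D4}: assign each demand point to its cheapest open site.
  R1→D1 7×2=14, R2→D2 8×3=24, R3→D2 16×3=48, R4→D4 2×5=10, R5→D4 3×5=15
  routing cost 111, fixed 36 → total 147.
Compare {D1, D4}: routing cost 127 + fixed 23 = 150.
Compare {D1, D2}: routing cost 129 + fixed 26 = 155.
Compare {D2, D4}: routing cost 139 + fixed 23 = 162.
All other subsets cost ≥ 150. Minimum total cost: 147.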